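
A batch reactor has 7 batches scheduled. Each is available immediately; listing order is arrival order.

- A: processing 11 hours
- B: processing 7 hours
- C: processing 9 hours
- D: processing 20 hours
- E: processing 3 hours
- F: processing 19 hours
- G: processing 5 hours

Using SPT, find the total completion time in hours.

SPT (increasing processing time): E G B C A F D.
E: 0→3
G: 3→8
B: 8→15
C: 15→24
A: 24→35
F: 35→54
D: 54→74
Sum = 3+8+15+24+35+54+74 = 213.

213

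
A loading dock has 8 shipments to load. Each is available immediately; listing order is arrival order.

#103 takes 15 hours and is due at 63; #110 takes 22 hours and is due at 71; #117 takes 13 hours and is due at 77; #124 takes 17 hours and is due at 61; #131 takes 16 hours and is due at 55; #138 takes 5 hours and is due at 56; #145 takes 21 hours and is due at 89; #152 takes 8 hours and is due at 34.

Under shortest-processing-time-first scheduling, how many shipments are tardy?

SPT (increasing processing time): #138 #152 #117 #103 #131 #124 #145 #110.
#138: 0→5, due 56, tardiness 0
#152: 5→13, due 34, tardiness 0
#117: 13→26, due 77, tardiness 0
#103: 26→41, due 63, tardiness 0
#131: 41→57, due 55, tardiness 2
#124: 57→74, due 61, tardiness 13
#145: 74→95, due 89, tardiness 6
#110: 95→117, due 71, tardiness 46
Late shipments: 4.

4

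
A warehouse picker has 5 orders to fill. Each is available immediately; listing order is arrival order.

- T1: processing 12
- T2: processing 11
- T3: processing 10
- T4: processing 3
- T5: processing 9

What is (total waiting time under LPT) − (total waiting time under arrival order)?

6

LPT (decreasing processing time): T1 T2 T3 T5 T4.
T1: waits 0, runs 0→12
T2: waits 12, runs 12→23
T3: waits 23, runs 23→33
T5: waits 33, runs 33→42
T4: waits 42, runs 42→45
Sum = 0+12+23+33+42 = 110.
FIFO (arrival order): T1 T2 T3 T4 T5.
T1: waits 0, runs 0→12
T2: waits 12, runs 12→23
T3: waits 23, runs 23→33
T4: waits 33, runs 33→36
T5: waits 36, runs 36→45
Sum = 0+12+23+33+36 = 104.
Difference = 110 − 104 = 6.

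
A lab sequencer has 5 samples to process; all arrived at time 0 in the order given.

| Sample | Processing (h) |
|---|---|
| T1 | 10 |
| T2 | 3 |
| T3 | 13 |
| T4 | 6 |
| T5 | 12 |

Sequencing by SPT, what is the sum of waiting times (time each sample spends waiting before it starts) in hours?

62

SPT (increasing processing time): T2 T4 T1 T5 T3.
T2: waits 0, runs 0→3
T4: waits 3, runs 3→9
T1: waits 9, runs 9→19
T5: waits 19, runs 19→31
T3: waits 31, runs 31→44
Sum = 0+3+9+19+31 = 62.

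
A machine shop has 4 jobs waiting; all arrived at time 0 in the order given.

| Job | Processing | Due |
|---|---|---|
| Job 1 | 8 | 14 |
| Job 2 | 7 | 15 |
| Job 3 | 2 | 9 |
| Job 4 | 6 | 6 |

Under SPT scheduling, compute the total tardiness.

11

SPT (increasing processing time): Job 3 Job 4 Job 2 Job 1.
Job 3: 0→2, due 9, tardiness 0
Job 4: 2→8, due 6, tardiness 2
Job 2: 8→15, due 15, tardiness 0
Job 1: 15→23, due 14, tardiness 9
Sum = 0+2+0+9 = 11.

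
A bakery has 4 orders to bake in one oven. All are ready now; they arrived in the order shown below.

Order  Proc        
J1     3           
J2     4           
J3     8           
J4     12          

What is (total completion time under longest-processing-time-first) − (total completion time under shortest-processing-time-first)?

LPT (decreasing processing time): J4 J3 J2 J1.
J4: 0→12
J3: 12→20
J2: 20→24
J1: 24→27
Sum = 12+20+24+27 = 83.
SPT (increasing processing time): J1 J2 J3 J4.
J1: 0→3
J2: 3→7
J3: 7→15
J4: 15→27
Sum = 3+7+15+27 = 52.
Difference = 83 − 52 = 31.

31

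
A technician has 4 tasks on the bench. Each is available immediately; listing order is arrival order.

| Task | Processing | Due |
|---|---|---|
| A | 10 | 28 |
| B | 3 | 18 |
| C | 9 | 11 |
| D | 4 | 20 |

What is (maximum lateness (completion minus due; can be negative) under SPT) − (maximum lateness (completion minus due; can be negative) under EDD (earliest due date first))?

SPT (increasing processing time): B D C A.
B: 0→3, due 18, lateness -15
D: 3→7, due 20, lateness -13
C: 7→16, due 11, lateness 5
A: 16→26, due 28, lateness -2
Maximum = 5.
EDD (increasing due date): C B D A.
C: 0→9, due 11, lateness -2
B: 9→12, due 18, lateness -6
D: 12→16, due 20, lateness -4
A: 16→26, due 28, lateness -2
Maximum = -2.
Difference = 5 − -2 = 7.

7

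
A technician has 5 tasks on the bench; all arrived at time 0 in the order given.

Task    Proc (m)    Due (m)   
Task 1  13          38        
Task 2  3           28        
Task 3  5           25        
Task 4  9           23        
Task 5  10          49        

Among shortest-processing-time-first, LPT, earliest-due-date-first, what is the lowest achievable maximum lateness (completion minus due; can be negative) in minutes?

-8

SPT (increasing processing time): Task 2 Task 3 Task 4 Task 5 Task 1.
Task 2: 0→3, due 28, lateness -25
Task 3: 3→8, due 25, lateness -17
Task 4: 8→17, due 23, lateness -6
Task 5: 17→27, due 49, lateness -22
Task 1: 27→40, due 38, lateness 2
Maximum = 2.
LPT (decreasing processing time): Task 1 Task 5 Task 4 Task 3 Task 2.
Task 1: 0→13, due 38, lateness -25
Task 5: 13→23, due 49, lateness -26
Task 4: 23→32, due 23, lateness 9
Task 3: 32→37, due 25, lateness 12
Task 2: 37→40, due 28, lateness 12
Maximum = 12.
EDD (increasing due date): Task 4 Task 3 Task 2 Task 1 Task 5.
Task 4: 0→9, due 23, lateness -14
Task 3: 9→14, due 25, lateness -11
Task 2: 14→17, due 28, lateness -11
Task 1: 17→30, due 38, lateness -8
Task 5: 30→40, due 49, lateness -9
Maximum = -8.
SPT 2, LPT 12, EDD -8 → minimum -8.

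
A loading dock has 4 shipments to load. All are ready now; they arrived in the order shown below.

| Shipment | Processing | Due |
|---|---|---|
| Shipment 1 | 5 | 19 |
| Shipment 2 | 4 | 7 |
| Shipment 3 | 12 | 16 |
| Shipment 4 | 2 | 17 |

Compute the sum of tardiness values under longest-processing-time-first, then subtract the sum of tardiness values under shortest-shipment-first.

LPT (decreasing processing time): Shipment 3 Shipment 1 Shipment 2 Shipment 4.
Shipment 3: 0→12, due 16, tardiness 0
Shipment 1: 12→17, due 19, tardiness 0
Shipment 2: 17→21, due 7, tardiness 14
Shipment 4: 21→23, due 17, tardiness 6
Sum = 0+0+14+6 = 20.
SPT (increasing processing time): Shipment 4 Shipment 2 Shipment 1 Shipment 3.
Shipment 4: 0→2, due 17, tardiness 0
Shipment 2: 2→6, due 7, tardiness 0
Shipment 1: 6→11, due 19, tardiness 0
Shipment 3: 11→23, due 16, tardiness 7
Sum = 0+0+0+7 = 7.
Difference = 20 − 7 = 13.

13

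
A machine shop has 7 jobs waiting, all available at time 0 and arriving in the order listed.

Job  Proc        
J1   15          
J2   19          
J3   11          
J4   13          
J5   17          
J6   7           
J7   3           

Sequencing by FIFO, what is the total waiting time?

FIFO (arrival order): J1 J2 J3 J4 J5 J6 J7.
J1: waits 0, runs 0→15
J2: waits 15, runs 15→34
J3: waits 34, runs 34→45
J4: waits 45, runs 45→58
J5: waits 58, runs 58→75
J6: waits 75, runs 75→82
J7: waits 82, runs 82→85
Sum = 0+15+34+45+58+75+82 = 309.

309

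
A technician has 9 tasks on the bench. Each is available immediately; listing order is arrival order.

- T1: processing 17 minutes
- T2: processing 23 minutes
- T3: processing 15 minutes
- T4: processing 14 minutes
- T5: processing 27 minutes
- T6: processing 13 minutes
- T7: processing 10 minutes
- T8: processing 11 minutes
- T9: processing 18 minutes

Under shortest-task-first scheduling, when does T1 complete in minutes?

80

SPT (increasing processing time): T7 T8 T6 T4 T3 T1 T9 T2 T5.
T7: 0→10
T8: 10→21
T6: 21→34
T4: 34→48
T3: 48→63
T1: 63→80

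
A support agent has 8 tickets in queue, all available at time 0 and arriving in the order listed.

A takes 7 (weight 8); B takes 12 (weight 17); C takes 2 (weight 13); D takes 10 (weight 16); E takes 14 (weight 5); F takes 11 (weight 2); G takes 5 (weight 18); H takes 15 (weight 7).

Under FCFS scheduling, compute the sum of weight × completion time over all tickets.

3115

FIFO (arrival order): A B C D E F G H.
A: finishes 7, weight 8, w·C = 56
B: finishes 19, weight 17, w·C = 323
C: finishes 21, weight 13, w·C = 273
D: finishes 31, weight 16, w·C = 496
E: finishes 45, weight 5, w·C = 225
F: finishes 56, weight 2, w·C = 112
G: finishes 61, weight 18, w·C = 1098
H: finishes 76, weight 7, w·C = 532
Sum = 56+323+273+496+225+112+1098+532 = 3115.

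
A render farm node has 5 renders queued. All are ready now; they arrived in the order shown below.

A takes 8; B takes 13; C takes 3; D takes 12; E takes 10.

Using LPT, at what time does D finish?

25

LPT (decreasing processing time): B D E A C.
B: 0→13
D: 13→25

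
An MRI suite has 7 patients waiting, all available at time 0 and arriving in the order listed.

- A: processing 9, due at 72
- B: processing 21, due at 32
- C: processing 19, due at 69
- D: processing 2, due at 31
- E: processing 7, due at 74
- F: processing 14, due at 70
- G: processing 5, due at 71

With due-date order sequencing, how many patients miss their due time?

1

EDD (increasing due date): D B C F G A E.
D: 0→2, due 31, tardiness 0
B: 2→23, due 32, tardiness 0
C: 23→42, due 69, tardiness 0
F: 42→56, due 70, tardiness 0
G: 56→61, due 71, tardiness 0
A: 61→70, due 72, tardiness 0
E: 70→77, due 74, tardiness 3
Late patients: 1.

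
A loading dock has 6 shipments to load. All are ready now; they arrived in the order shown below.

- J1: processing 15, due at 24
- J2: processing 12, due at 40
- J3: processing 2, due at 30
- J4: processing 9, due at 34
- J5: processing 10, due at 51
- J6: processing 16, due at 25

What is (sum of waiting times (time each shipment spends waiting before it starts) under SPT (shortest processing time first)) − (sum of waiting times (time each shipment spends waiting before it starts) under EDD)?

-60

SPT (increasing processing time): J3 J4 J5 J2 J1 J6.
J3: waits 0, runs 0→2
J4: waits 2, runs 2→11
J5: waits 11, runs 11→21
J2: waits 21, runs 21→33
J1: waits 33, runs 33→48
J6: waits 48, runs 48→64
Sum = 0+2+11+21+33+48 = 115.
EDD (increasing due date): J1 J6 J3 J4 J2 J5.
J1: waits 0, runs 0→15
J6: waits 15, runs 15→31
J3: waits 31, runs 31→33
J4: waits 33, runs 33→42
J2: waits 42, runs 42→54
J5: waits 54, runs 54→64
Sum = 0+15+31+33+42+54 = 175.
Difference = 115 − 175 = -60.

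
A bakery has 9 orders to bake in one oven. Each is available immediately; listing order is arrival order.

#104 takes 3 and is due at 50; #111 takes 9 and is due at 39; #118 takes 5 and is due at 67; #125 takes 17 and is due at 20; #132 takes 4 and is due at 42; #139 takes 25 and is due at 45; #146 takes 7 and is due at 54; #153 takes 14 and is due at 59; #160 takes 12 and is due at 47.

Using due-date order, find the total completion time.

EDD (increasing due date): #125 #111 #132 #139 #160 #104 #146 #153 #118.
#125: 0→17
#111: 17→26
#132: 26→30
#139: 30→55
#160: 55→67
#104: 67→70
#146: 70→77
#153: 77→91
#118: 91→96
Sum = 17+26+30+55+67+70+77+91+96 = 529.

529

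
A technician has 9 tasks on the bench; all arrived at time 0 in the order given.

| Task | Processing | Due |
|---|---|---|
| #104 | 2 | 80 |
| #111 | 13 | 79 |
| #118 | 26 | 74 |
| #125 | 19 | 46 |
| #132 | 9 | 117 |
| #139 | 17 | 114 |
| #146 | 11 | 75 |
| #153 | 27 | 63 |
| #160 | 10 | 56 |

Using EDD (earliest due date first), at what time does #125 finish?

EDD (increasing due date): #125 #160 #153 #118 #146 #111 #104 #139 #132.
#125: 0→19

19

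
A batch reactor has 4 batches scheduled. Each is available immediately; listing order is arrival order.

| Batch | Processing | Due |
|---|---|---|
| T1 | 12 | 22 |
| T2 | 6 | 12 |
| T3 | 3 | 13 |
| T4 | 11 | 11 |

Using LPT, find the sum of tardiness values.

LPT (decreasing processing time): T1 T4 T2 T3.
T1: 0→12, due 22, tardiness 0
T4: 12→23, due 11, tardiness 12
T2: 23→29, due 12, tardiness 17
T3: 29→32, due 13, tardiness 19
Sum = 0+12+17+19 = 48.

48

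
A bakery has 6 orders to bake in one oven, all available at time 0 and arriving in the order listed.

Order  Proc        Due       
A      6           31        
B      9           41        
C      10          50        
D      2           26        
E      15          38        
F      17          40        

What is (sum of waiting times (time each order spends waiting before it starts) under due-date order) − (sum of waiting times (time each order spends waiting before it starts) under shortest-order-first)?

EDD (increasing due date): D A E F B C.
D: waits 0, runs 0→2
A: waits 2, runs 2→8
E: waits 8, runs 8→23
F: waits 23, runs 23→40
B: waits 40, runs 40→49
C: waits 49, runs 49→59
Sum = 0+2+8+23+40+49 = 122.
SPT (increasing processing time): D A B C E F.
D: waits 0, runs 0→2
A: waits 2, runs 2→8
B: waits 8, runs 8→17
C: waits 17, runs 17→27
E: waits 27, runs 27→42
F: waits 42, runs 42→59
Sum = 0+2+8+17+27+42 = 96.
Difference = 122 − 96 = 26.

26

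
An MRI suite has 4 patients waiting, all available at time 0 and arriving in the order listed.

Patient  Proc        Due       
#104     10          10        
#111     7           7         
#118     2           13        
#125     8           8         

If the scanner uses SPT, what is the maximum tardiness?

SPT (increasing processing time): #118 #111 #125 #104.
#118: 0→2, due 13, tardiness 0
#111: 2→9, due 7, tardiness 2
#125: 9→17, due 8, tardiness 9
#104: 17→27, due 10, tardiness 17
Maximum = 17.

17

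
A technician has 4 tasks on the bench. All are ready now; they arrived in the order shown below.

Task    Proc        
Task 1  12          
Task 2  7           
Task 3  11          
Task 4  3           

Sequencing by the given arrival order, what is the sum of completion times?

FIFO (arrival order): Task 1 Task 2 Task 3 Task 4.
Task 1: 0→12
Task 2: 12→19
Task 3: 19→30
Task 4: 30→33
Sum = 12+19+30+33 = 94.

94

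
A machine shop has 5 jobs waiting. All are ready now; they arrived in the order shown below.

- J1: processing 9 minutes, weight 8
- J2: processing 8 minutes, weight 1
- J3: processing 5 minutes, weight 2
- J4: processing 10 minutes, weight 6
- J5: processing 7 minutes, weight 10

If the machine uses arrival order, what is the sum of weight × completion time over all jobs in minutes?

FIFO (arrival order): J1 J2 J3 J4 J5.
J1: finishes 9, weight 8, w·C = 72
J2: finishes 17, weight 1, w·C = 17
J3: finishes 22, weight 2, w·C = 44
J4: finishes 32, weight 6, w·C = 192
J5: finishes 39, weight 10, w·C = 390
Sum = 72+17+44+192+390 = 715.

715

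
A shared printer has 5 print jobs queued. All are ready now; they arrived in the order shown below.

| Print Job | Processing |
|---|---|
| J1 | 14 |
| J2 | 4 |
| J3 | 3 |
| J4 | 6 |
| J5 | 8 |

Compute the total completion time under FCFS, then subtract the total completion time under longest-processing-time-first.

FIFO (arrival order): J1 J2 J3 J4 J5.
J1: 0→14
J2: 14→18
J3: 18→21
J4: 21→27
J5: 27→35
Sum = 14+18+21+27+35 = 115.
LPT (decreasing processing time): J1 J5 J4 J2 J3.
J1: 0→14
J5: 14→22
J4: 22→28
J2: 28→32
J3: 32→35
Sum = 14+22+28+32+35 = 131.
Difference = 115 − 131 = -16.

-16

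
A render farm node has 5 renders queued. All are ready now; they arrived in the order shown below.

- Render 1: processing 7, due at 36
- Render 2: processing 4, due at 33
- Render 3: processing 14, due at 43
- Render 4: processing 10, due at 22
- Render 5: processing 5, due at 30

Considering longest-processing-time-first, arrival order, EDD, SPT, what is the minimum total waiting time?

LPT (decreasing processing time): Render 3 Render 4 Render 1 Render 5 Render 2.
Render 3: waits 0, runs 0→14
Render 4: waits 14, runs 14→24
Render 1: waits 24, runs 24→31
Render 5: waits 31, runs 31→36
Render 2: waits 36, runs 36→40
Sum = 0+14+24+31+36 = 105.
FIFO (arrival order): Render 1 Render 2 Render 3 Render 4 Render 5.
Render 1: waits 0, runs 0→7
Render 2: waits 7, runs 7→11
Render 3: waits 11, runs 11→25
Render 4: waits 25, runs 25→35
Render 5: waits 35, runs 35→40
Sum = 0+7+11+25+35 = 78.
EDD (increasing due date): Render 4 Render 5 Render 2 Render 1 Render 3.
Render 4: waits 0, runs 0→10
Render 5: waits 10, runs 10→15
Render 2: waits 15, runs 15→19
Render 1: waits 19, runs 19→26
Render 3: waits 26, runs 26→40
Sum = 0+10+15+19+26 = 70.
SPT (increasing processing time): Render 2 Render 5 Render 1 Render 4 Render 3.
Render 2: waits 0, runs 0→4
Render 5: waits 4, runs 4→9
Render 1: waits 9, runs 9→16
Render 4: waits 16, runs 16→26
Render 3: waits 26, runs 26→40
Sum = 0+4+9+16+26 = 55.
LPT 105, FIFO 78, EDD 70, SPT 55 → minimum 55.

55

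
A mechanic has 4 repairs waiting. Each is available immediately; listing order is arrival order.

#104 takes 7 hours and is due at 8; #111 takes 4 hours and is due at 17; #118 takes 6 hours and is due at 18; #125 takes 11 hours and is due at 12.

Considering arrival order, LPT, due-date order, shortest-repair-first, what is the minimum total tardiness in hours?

FIFO (arrival order): #104 #111 #118 #125.
#104: 0→7, due 8, tardiness 0
#111: 7→11, due 17, tardiness 0
#118: 11→17, due 18, tardiness 0
#125: 17→28, due 12, tardiness 16
Sum = 0+0+0+16 = 16.
LPT (decreasing processing time): #125 #104 #118 #111.
#125: 0→11, due 12, tardiness 0
#104: 11→18, due 8, tardiness 10
#118: 18→24, due 18, tardiness 6
#111: 24→28, due 17, tardiness 11
Sum = 0+10+6+11 = 27.
EDD (increasing due date): #104 #125 #111 #118.
#104: 0→7, due 8, tardiness 0
#125: 7→18, due 12, tardiness 6
#111: 18→22, due 17, tardiness 5
#118: 22→28, due 18, tardiness 10
Sum = 0+6+5+10 = 21.
SPT (increasing processing time): #111 #118 #104 #125.
#111: 0→4, due 17, tardiness 0
#118: 4→10, due 18, tardiness 0
#104: 10→17, due 8, tardiness 9
#125: 17→28, due 12, tardiness 16
Sum = 0+0+9+16 = 25.
FIFO 16, LPT 27, EDD 21, SPT 25 → minimum 16.

16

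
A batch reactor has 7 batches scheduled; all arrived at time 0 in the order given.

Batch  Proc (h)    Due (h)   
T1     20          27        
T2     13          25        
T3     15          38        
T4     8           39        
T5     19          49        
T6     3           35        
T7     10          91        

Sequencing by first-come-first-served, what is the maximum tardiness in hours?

FIFO (arrival order): T1 T2 T3 T4 T5 T6 T7.
T1: 0→20, due 27, tardiness 0
T2: 20→33, due 25, tardiness 8
T3: 33→48, due 38, tardiness 10
T4: 48→56, due 39, tardiness 17
T5: 56→75, due 49, tardiness 26
T6: 75→78, due 35, tardiness 43
T7: 78→88, due 91, tardiness 0
Maximum = 43.

43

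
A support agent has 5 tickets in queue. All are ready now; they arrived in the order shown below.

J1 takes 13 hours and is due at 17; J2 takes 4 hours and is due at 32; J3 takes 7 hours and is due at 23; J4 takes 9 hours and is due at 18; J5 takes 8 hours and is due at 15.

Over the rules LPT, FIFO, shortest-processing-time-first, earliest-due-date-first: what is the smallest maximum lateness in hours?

LPT (decreasing processing time): J1 J4 J5 J3 J2.
J1: 0→13, due 17, lateness -4
J4: 13→22, due 18, lateness 4
J5: 22→30, due 15, lateness 15
J3: 30→37, due 23, lateness 14
J2: 37→41, due 32, lateness 9
Maximum = 15.
FIFO (arrival order): J1 J2 J3 J4 J5.
J1: 0→13, due 17, lateness -4
J2: 13→17, due 32, lateness -15
J3: 17→24, due 23, lateness 1
J4: 24→33, due 18, lateness 15
J5: 33→41, due 15, lateness 26
Maximum = 26.
SPT (increasing processing time): J2 J3 J5 J4 J1.
J2: 0→4, due 32, lateness -28
J3: 4→11, due 23, lateness -12
J5: 11→19, due 15, lateness 4
J4: 19→28, due 18, lateness 10
J1: 28→41, due 17, lateness 24
Maximum = 24.
EDD (increasing due date): J5 J1 J4 J3 J2.
J5: 0→8, due 15, lateness -7
J1: 8→21, due 17, lateness 4
J4: 21→30, due 18, lateness 12
J3: 30→37, due 23, lateness 14
J2: 37→41, due 32, lateness 9
Maximum = 14.
LPT 15, FIFO 26, SPT 24, EDD 14 → minimum 14.

14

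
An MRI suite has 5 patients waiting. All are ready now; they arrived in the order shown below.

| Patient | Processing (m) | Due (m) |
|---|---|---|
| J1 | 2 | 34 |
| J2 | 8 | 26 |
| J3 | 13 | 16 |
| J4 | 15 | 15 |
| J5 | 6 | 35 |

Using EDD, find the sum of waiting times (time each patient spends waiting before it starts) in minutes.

EDD (increasing due date): J4 J3 J2 J1 J5.
J4: waits 0, runs 0→15
J3: waits 15, runs 15→28
J2: waits 28, runs 28→36
J1: waits 36, runs 36→38
J5: waits 38, runs 38→44
Sum = 0+15+28+36+38 = 117.

117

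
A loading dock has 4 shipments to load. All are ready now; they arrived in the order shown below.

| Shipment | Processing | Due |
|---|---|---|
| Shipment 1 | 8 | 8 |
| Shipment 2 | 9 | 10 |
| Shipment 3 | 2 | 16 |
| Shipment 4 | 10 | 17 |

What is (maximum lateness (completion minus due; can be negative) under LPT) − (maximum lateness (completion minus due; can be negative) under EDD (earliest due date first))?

LPT (decreasing processing time): Shipment 4 Shipment 2 Shipment 1 Shipment 3.
Shipment 4: 0→10, due 17, lateness -7
Shipment 2: 10→19, due 10, lateness 9
Shipment 1: 19→27, due 8, lateness 19
Shipment 3: 27→29, due 16, lateness 13
Maximum = 19.
EDD (increasing due date): Shipment 1 Shipment 2 Shipment 3 Shipment 4.
Shipment 1: 0→8, due 8, lateness 0
Shipment 2: 8→17, due 10, lateness 7
Shipment 3: 17→19, due 16, lateness 3
Shipment 4: 19→29, due 17, lateness 12
Maximum = 12.
Difference = 19 − 12 = 7.

7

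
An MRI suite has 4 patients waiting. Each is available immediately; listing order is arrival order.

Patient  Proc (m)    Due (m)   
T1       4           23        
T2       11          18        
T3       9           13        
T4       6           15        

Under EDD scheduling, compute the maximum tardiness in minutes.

EDD (increasing due date): T3 T4 T2 T1.
T3: 0→9, due 13, tardiness 0
T4: 9→15, due 15, tardiness 0
T2: 15→26, due 18, tardiness 8
T1: 26→30, due 23, tardiness 7
Maximum = 8.

8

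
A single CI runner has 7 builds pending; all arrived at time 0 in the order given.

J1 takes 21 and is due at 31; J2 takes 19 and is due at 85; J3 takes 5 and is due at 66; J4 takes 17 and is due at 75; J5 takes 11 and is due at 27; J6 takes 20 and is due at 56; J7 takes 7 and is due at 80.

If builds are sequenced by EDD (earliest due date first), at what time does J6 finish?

EDD (increasing due date): J5 J1 J6 J3 J4 J7 J2.
J5: 0→11
J1: 11→32
J6: 32→52

52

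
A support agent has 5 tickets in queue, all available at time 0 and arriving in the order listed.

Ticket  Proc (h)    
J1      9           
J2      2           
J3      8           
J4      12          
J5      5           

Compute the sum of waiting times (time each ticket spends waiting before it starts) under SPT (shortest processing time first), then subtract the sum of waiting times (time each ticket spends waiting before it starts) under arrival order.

SPT (increasing processing time): J2 J5 J3 J1 J4.
J2: waits 0, runs 0→2
J5: waits 2, runs 2→7
J3: waits 7, runs 7→15
J1: waits 15, runs 15→24
J4: waits 24, runs 24→36
Sum = 0+2+7+15+24 = 48.
FIFO (arrival order): J1 J2 J3 J4 J5.
J1: waits 0, runs 0→9
J2: waits 9, runs 9→11
J3: waits 11, runs 11→19
J4: waits 19, runs 19→31
J5: waits 31, runs 31→36
Sum = 0+9+11+19+31 = 70.
Difference = 48 − 70 = -22.

-22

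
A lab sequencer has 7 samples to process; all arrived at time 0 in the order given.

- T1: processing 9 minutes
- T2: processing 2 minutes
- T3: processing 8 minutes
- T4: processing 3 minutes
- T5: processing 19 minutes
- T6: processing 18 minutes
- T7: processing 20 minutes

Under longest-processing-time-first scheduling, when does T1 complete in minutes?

66

LPT (decreasing processing time): T7 T5 T6 T1 T3 T4 T2.
T7: 0→20
T5: 20→39
T6: 39→57
T1: 57→66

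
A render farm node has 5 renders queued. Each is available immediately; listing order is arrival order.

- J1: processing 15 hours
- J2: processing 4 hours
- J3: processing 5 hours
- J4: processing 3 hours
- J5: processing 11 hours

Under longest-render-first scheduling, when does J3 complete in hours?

31

LPT (decreasing processing time): J1 J5 J3 J2 J4.
J1: 0→15
J5: 15→26
J3: 26→31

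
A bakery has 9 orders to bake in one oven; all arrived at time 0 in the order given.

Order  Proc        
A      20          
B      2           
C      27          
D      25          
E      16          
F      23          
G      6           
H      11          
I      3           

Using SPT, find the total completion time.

SPT (increasing processing time): B I G H E A F D C.
B: 0→2
I: 2→5
G: 5→11
H: 11→22
E: 22→38
A: 38→58
F: 58→81
D: 81→106
C: 106→133
Sum = 2+5+11+22+38+58+81+106+133 = 456.

456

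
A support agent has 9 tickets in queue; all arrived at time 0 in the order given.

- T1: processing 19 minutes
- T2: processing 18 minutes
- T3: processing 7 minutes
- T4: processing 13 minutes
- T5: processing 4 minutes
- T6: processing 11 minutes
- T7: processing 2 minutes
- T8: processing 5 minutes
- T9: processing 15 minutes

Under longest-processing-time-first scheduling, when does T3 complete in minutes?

83

LPT (decreasing processing time): T1 T2 T9 T4 T6 T3 T8 T5 T7.
T1: 0→19
T2: 19→37
T9: 37→52
T4: 52→65
T6: 65→76
T3: 76→83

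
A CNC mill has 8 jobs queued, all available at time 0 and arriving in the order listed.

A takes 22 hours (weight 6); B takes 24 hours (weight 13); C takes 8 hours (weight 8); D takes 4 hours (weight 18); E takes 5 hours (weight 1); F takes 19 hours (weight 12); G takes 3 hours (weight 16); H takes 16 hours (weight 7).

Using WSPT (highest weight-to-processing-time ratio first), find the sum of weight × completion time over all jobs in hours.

2651

WSPT (decreasing weight/processing-time ratio): G D C F B H A E.
G: finishes 3, weight 16, w·C = 48
D: finishes 7, weight 18, w·C = 126
C: finishes 15, weight 8, w·C = 120
F: finishes 34, weight 12, w·C = 408
B: finishes 58, weight 13, w·C = 754
H: finishes 74, weight 7, w·C = 518
A: finishes 96, weight 6, w·C = 576
E: finishes 101, weight 1, w·C = 101
Sum = 48+126+120+408+754+518+576+101 = 2651.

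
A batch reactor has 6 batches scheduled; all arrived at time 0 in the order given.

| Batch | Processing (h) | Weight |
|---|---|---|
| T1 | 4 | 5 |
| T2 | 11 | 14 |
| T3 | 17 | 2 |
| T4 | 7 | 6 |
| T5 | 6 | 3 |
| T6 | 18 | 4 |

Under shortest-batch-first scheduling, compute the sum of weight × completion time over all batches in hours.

886

SPT (increasing processing time): T1 T5 T4 T2 T3 T6.
T1: finishes 4, weight 5, w·C = 20
T5: finishes 10, weight 3, w·C = 30
T4: finishes 17, weight 6, w·C = 102
T2: finishes 28, weight 14, w·C = 392
T3: finishes 45, weight 2, w·C = 90
T6: finishes 63, weight 4, w·C = 252
Sum = 20+30+102+392+90+252 = 886.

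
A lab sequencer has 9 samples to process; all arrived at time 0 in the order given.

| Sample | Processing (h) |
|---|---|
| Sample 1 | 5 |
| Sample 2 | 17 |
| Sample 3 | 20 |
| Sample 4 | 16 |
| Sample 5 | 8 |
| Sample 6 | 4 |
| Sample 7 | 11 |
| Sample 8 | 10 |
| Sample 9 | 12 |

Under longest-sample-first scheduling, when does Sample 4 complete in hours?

LPT (decreasing processing time): Sample 3 Sample 2 Sample 4 Sample 9 Sample 7 Sample 8 Sample 5 Sample 1 Sample 6.
Sample 3: 0→20
Sample 2: 20→37
Sample 4: 37→53

53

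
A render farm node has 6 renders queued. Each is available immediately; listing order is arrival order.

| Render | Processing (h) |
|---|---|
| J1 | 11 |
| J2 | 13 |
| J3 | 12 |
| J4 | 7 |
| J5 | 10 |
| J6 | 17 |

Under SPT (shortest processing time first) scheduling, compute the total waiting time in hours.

SPT (increasing processing time): J4 J5 J1 J3 J2 J6.
J4: waits 0, runs 0→7
J5: waits 7, runs 7→17
J1: waits 17, runs 17→28
J3: waits 28, runs 28→40
J2: waits 40, runs 40→53
J6: waits 53, runs 53→70
Sum = 0+7+17+28+40+53 = 145.

145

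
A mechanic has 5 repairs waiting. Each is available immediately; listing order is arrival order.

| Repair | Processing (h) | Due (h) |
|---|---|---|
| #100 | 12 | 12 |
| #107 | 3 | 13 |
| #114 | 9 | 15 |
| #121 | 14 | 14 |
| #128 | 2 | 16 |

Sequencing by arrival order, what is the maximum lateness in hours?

24

FIFO (arrival order): #100 #107 #114 #121 #128.
#100: 0→12, due 12, lateness 0
#107: 12→15, due 13, lateness 2
#114: 15→24, due 15, lateness 9
#121: 24→38, due 14, lateness 24
#128: 38→40, due 16, lateness 24
Maximum = 24.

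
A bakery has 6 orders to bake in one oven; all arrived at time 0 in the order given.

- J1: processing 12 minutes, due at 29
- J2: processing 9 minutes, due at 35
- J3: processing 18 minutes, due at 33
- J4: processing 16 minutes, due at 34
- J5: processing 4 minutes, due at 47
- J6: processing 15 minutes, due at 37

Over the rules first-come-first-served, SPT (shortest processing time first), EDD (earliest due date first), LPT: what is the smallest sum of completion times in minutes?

FIFO (arrival order): J1 J2 J3 J4 J5 J6.
J1: 0→12
J2: 12→21
J3: 21→39
J4: 39→55
J5: 55→59
J6: 59→74
Sum = 12+21+39+55+59+74 = 260.
SPT (increasing processing time): J5 J2 J1 J6 J4 J3.
J5: 0→4
J2: 4→13
J1: 13→25
J6: 25→40
J4: 40→56
J3: 56→74
Sum = 4+13+25+40+56+74 = 212.
EDD (increasing due date): J1 J3 J4 J2 J6 J5.
J1: 0→12
J3: 12→30
J4: 30→46
J2: 46→55
J6: 55→70
J5: 70→74
Sum = 12+30+46+55+70+74 = 287.
LPT (decreasing processing time): J3 J4 J6 J1 J2 J5.
J3: 0→18
J4: 18→34
J6: 34→49
J1: 49→61
J2: 61→70
J5: 70→74
Sum = 18+34+49+61+70+74 = 306.
FIFO 260, SPT 212, EDD 287, LPT 306 → minimum 212.

212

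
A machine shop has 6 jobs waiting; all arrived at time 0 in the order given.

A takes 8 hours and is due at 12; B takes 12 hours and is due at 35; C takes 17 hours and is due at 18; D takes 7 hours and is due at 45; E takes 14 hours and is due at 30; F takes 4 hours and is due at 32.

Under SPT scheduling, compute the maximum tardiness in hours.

SPT (increasing processing time): F D A B E C.
F: 0→4, due 32, tardiness 0
D: 4→11, due 45, tardiness 0
A: 11→19, due 12, tardiness 7
B: 19→31, due 35, tardiness 0
E: 31→45, due 30, tardiness 15
C: 45→62, due 18, tardiness 44
Maximum = 44.

44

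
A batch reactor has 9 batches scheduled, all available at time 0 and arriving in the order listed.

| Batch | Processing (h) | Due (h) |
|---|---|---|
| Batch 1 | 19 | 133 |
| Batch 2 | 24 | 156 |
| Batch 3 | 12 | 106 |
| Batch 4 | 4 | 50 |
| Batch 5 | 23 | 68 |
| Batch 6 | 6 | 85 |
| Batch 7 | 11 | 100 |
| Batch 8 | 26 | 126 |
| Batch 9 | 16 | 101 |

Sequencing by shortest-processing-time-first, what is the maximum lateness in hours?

23

SPT (increasing processing time): Batch 4 Batch 6 Batch 7 Batch 3 Batch 9 Batch 1 Batch 5 Batch 2 Batch 8.
Batch 4: 0→4, due 50, lateness -46
Batch 6: 4→10, due 85, lateness -75
Batch 7: 10→21, due 100, lateness -79
Batch 3: 21→33, due 106, lateness -73
Batch 9: 33→49, due 101, lateness -52
Batch 1: 49→68, due 133, lateness -65
Batch 5: 68→91, due 68, lateness 23
Batch 2: 91→115, due 156, lateness -41
Batch 8: 115→141, due 126, lateness 15
Maximum = 23.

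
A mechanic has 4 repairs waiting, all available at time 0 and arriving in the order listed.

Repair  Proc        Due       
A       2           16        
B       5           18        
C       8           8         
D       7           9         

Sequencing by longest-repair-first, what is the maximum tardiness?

6

LPT (decreasing processing time): C D B A.
C: 0→8, due 8, tardiness 0
D: 8→15, due 9, tardiness 6
B: 15→20, due 18, tardiness 2
A: 20→22, due 16, tardiness 6
Maximum = 6.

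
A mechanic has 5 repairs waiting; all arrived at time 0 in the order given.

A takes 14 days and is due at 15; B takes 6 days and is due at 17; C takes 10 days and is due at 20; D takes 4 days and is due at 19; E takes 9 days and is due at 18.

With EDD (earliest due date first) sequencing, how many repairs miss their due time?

EDD (increasing due date): A B E D C.
A: 0→14, due 15, tardiness 0
B: 14→20, due 17, tardiness 3
E: 20→29, due 18, tardiness 11
D: 29→33, due 19, tardiness 14
C: 33→43, due 20, tardiness 23
Late repairs: 4.

4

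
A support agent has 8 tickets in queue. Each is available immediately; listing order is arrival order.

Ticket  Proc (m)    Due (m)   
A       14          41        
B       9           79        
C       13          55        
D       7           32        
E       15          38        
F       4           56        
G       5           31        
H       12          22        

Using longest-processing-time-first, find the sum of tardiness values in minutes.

137

LPT (decreasing processing time): E A C H B D G F.
E: 0→15, due 38, tardiness 0
A: 15→29, due 41, tardiness 0
C: 29→42, due 55, tardiness 0
H: 42→54, due 22, tardiness 32
B: 54→63, due 79, tardiness 0
D: 63→70, due 32, tardiness 38
G: 70→75, due 31, tardiness 44
F: 75→79, due 56, tardiness 23
Sum = 0+0+0+32+0+38+44+23 = 137.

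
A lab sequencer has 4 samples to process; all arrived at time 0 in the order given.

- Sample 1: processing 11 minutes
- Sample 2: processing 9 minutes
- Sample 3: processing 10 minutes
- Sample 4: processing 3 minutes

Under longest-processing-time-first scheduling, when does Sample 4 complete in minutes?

LPT (decreasing processing time): Sample 1 Sample 3 Sample 2 Sample 4.
Sample 1: 0→11
Sample 3: 11→21
Sample 2: 21→30
Sample 4: 30→33

33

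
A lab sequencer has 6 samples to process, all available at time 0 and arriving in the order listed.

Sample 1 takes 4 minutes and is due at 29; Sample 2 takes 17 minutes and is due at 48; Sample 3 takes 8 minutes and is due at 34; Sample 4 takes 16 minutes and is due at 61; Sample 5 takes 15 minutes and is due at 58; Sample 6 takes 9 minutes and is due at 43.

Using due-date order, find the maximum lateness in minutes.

8

EDD (increasing due date): Sample 1 Sample 3 Sample 6 Sample 2 Sample 5 Sample 4.
Sample 1: 0→4, due 29, lateness -25
Sample 3: 4→12, due 34, lateness -22
Sample 6: 12→21, due 43, lateness -22
Sample 2: 21→38, due 48, lateness -10
Sample 5: 38→53, due 58, lateness -5
Sample 4: 53→69, due 61, lateness 8
Maximum = 8.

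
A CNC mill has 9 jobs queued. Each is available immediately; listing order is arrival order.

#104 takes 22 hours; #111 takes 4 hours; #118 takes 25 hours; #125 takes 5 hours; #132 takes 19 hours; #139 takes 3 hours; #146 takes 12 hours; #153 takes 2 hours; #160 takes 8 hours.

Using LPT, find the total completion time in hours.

LPT (decreasing processing time): #118 #104 #132 #146 #160 #125 #111 #139 #153.
#118: 0→25
#104: 25→47
#132: 47→66
#146: 66→78
#160: 78→86
#125: 86→91
#111: 91→95
#139: 95→98
#153: 98→100
Sum = 25+47+66+78+86+91+95+98+100 = 686.

686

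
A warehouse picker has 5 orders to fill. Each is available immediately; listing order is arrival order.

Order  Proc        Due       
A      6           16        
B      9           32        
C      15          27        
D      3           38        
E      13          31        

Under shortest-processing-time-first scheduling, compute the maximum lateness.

19

SPT (increasing processing time): D A B E C.
D: 0→3, due 38, lateness -35
A: 3→9, due 16, lateness -7
B: 9→18, due 32, lateness -14
E: 18→31, due 31, lateness 0
C: 31→46, due 27, lateness 19
Maximum = 19.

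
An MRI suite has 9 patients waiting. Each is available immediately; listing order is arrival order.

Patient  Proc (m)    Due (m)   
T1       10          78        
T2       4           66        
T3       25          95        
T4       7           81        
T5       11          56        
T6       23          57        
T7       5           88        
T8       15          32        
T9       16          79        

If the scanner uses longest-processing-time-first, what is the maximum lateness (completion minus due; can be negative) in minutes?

50

LPT (decreasing processing time): T3 T6 T9 T8 T5 T1 T4 T7 T2.
T3: 0→25, due 95, lateness -70
T6: 25→48, due 57, lateness -9
T9: 48→64, due 79, lateness -15
T8: 64→79, due 32, lateness 47
T5: 79→90, due 56, lateness 34
T1: 90→100, due 78, lateness 22
T4: 100→107, due 81, lateness 26
T7: 107→112, due 88, lateness 24
T2: 112→116, due 66, lateness 50
Maximum = 50.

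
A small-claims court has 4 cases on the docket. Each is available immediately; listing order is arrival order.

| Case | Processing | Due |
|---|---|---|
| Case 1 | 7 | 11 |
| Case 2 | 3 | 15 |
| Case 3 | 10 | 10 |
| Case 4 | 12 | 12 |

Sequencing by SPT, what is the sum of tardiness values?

30

SPT (increasing processing time): Case 2 Case 1 Case 3 Case 4.
Case 2: 0→3, due 15, tardiness 0
Case 1: 3→10, due 11, tardiness 0
Case 3: 10→20, due 10, tardiness 10
Case 4: 20→32, due 12, tardiness 20
Sum = 0+0+10+20 = 30.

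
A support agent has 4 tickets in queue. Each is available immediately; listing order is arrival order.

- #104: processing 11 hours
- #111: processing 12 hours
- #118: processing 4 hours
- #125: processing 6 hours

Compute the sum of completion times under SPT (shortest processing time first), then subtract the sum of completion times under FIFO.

SPT (increasing processing time): #118 #125 #104 #111.
#118: 0→4
#125: 4→10
#104: 10→21
#111: 21→33
Sum = 4+10+21+33 = 68.
FIFO (arrival order): #104 #111 #118 #125.
#104: 0→11
#111: 11→23
#118: 23→27
#125: 27→33
Sum = 11+23+27+33 = 94.
Difference = 68 − 94 = -26.

-26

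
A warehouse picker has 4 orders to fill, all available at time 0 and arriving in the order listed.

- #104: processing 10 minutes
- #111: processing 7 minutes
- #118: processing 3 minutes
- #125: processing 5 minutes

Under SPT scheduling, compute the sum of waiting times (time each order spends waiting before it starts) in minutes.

SPT (increasing processing time): #118 #125 #111 #104.
#118: waits 0, runs 0→3
#125: waits 3, runs 3→8
#111: waits 8, runs 8→15
#104: waits 15, runs 15→25
Sum = 0+3+8+15 = 26.

26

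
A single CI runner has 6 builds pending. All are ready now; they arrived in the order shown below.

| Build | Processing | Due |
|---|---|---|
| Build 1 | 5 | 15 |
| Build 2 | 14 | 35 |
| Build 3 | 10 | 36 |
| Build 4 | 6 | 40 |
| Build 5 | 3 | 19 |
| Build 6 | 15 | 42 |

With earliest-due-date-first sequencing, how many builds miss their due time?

1

EDD (increasing due date): Build 1 Build 5 Build 2 Build 3 Build 4 Build 6.
Build 1: 0→5, due 15, tardiness 0
Build 5: 5→8, due 19, tardiness 0
Build 2: 8→22, due 35, tardiness 0
Build 3: 22→32, due 36, tardiness 0
Build 4: 32→38, due 40, tardiness 0
Build 6: 38→53, due 42, tardiness 11
Late builds: 1.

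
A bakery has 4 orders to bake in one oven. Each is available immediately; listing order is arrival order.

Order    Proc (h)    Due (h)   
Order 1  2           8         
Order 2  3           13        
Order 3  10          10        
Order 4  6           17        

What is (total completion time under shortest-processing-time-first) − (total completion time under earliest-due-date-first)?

SPT (increasing processing time): Order 1 Order 2 Order 4 Order 3.
Order 1: 0→2
Order 2: 2→5
Order 4: 5→11
Order 3: 11→21
Sum = 2+5+11+21 = 39.
EDD (increasing due date): Order 1 Order 3 Order 2 Order 4.
Order 1: 0→2
Order 3: 2→12
Order 2: 12→15
Order 4: 15→21
Sum = 2+12+15+21 = 50.
Difference = 39 − 50 = -11.

-11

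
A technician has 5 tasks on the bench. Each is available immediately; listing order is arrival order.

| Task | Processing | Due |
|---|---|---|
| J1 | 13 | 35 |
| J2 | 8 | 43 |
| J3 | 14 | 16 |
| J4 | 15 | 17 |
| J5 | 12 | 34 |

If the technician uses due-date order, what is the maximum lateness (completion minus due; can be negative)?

19

EDD (increasing due date): J3 J4 J5 J1 J2.
J3: 0→14, due 16, lateness -2
J4: 14→29, due 17, lateness 12
J5: 29→41, due 34, lateness 7
J1: 41→54, due 35, lateness 19
J2: 54→62, due 43, lateness 19
Maximum = 19.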